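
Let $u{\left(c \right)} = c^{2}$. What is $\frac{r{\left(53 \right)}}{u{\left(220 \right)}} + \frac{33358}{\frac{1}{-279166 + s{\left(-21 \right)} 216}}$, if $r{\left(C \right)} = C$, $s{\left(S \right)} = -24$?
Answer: $- \frac{459090809319947}{48400} \approx -9.4854 \cdot 10^{9}$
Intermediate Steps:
$\frac{r{\left(53 \right)}}{u{\left(220 \right)}} + \frac{33358}{\frac{1}{-279166 + s{\left(-21 \right)} 216}} = \frac{53}{220^{2}} + \frac{33358}{\frac{1}{-279166 - 5184}} = \frac{53}{48400} + \frac{33358}{\frac{1}{-279166 - 5184}} = 53 \cdot \frac{1}{48400} + \frac{33358}{\frac{1}{-284350}} = \frac{53}{48400} + \frac{33358}{- \frac{1}{284350}} = \frac{53}{48400} + 33358 \left(-284350\right) = \frac{53}{48400} - 9485347300 = - \frac{459090809319947}{48400}$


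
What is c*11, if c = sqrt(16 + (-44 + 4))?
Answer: 22*I*sqrt(6) ≈ 53.889*I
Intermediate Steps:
c = 2*I*sqrt(6) (c = sqrt(16 - 40) = sqrt(-24) = 2*I*sqrt(6) ≈ 4.899*I)
c*11 = (2*I*sqrt(6))*11 = 22*I*sqrt(6)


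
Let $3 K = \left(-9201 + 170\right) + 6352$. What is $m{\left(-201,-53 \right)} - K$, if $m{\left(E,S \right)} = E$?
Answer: $692$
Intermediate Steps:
$K = -893$ ($K = \frac{\left(-9201 + 170\right) + 6352}{3} = \frac{-9031 + 6352}{3} = \frac{1}{3} \left(-2679\right) = -893$)
$m{\left(-201,-53 \right)} - K = -201 - -893 = -201 + 893 = 692$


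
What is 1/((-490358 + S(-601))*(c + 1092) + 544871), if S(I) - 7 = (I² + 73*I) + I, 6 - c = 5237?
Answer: 1/719174607 ≈ 1.3905e-9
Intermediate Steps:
c = -5231 (c = 6 - 1*5237 = 6 - 5237 = -5231)
S(I) = 7 + I² + 74*I (S(I) = 7 + ((I² + 73*I) + I) = 7 + (I² + 74*I) = 7 + I² + 74*I)
1/((-490358 + S(-601))*(c + 1092) + 544871) = 1/((-490358 + (7 + (-601)² + 74*(-601)))*(-5231 + 1092) + 544871) = 1/((-490358 + (7 + 361201 - 44474))*(-4139) + 544871) = 1/((-490358 + 316734)*(-4139) + 544871) = 1/(-173624*(-4139) + 544871) = 1/(718629736 + 544871) = 1/719174607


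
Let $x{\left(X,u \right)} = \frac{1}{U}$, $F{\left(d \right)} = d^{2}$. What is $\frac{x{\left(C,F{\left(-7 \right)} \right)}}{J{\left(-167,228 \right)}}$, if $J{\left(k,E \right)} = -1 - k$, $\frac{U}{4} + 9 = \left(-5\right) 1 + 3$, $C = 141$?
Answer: $- \frac{1}{7304} \approx -0.00013691$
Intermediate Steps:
$U = -44$ ($U = -36 + 4 \left(\left(-5\right) 1 + 3\right) = -36 + 4 \left(-5 + 3\right) = -36 + 4 \left(-2\right) = -36 - 8 = -44$)
$x{\left(X,u \right)} = - \frac{1}{44}$ ($x{\left(X,u \right)} = \frac{1}{-44} = - \frac{1}{44}$)
$\frac{x{\left(C,F{\left(-7 \right)} \right)}}{J{\left(-167,228 \right)}} = - \frac{1}{44 \left(-1 - -167\right)} = - \frac{1}{44 \left(-1 + 167\right)} = - \frac{1}{44 \cdot 166} = \left(- \frac{1}{44}\right) \frac{1}{166} = - \frac{1}{7304}$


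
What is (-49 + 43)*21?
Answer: -126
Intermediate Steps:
(-49 + 43)*21 = -6*21 = -126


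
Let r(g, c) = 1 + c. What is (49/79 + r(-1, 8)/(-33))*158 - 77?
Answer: -243/11 ≈ -22.091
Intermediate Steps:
(49/79 + r(-1, 8)/(-33))*158 - 77 = (49/79 + (1 + 8)/(-33))*158 - 77 = (49*(1/79) + 9*(-1/33))*158 - 77 = (49/79 - 3/11)*158 - 77 = (302/869)*158 - 77 = 604/11 - 77 = -243/11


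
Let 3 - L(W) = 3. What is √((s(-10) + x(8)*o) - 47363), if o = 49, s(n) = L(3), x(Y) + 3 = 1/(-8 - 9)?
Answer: I*√13731223/17 ≈ 217.97*I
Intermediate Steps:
x(Y) = -52/17 (x(Y) = -3 + 1/(-8 - 9) = -3 + 1/(-17) = -3 - 1/17 = -52/17)
L(W) = 0 (L(W) = 3 - 1*3 = 3 - 3 = 0)
s(n) = 0
√((s(-10) + x(8)*o) - 47363) = √((0 - 52/17*49) - 47363) = √((0 - 2548/17) - 47363) = √(-2548/17 - 47363) = √(-807719/17) = I*√13731223/17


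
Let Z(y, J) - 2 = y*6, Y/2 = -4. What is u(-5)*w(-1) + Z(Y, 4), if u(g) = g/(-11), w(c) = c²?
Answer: -501/11 ≈ -45.545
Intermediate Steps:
Y = -8 (Y = 2*(-4) = -8)
u(g) = -g/11 (u(g) = g*(-1/11) = -g/11)
Z(y, J) = 2 + 6*y (Z(y, J) = 2 + y*6 = 2 + 6*y)
u(-5)*w(-1) + Z(Y, 4) = -1/11*(-5)*(-1)² + (2 + 6*(-8)) = (5/11)*1 + (2 - 48) = 5/11 - 46 = -501/11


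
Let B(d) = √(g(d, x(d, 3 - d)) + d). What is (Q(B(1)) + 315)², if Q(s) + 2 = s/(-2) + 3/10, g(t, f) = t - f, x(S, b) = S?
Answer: 2446096/25 ≈ 97844.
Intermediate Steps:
B(d) = √d (B(d) = √((d - d) + d) = √(0 + d) = √d)
Q(s) = -17/10 - s/2 (Q(s) = -2 + (s/(-2) + 3/10) = -2 + (s*(-½) + 3*(⅒)) = -2 + (-s/2 + 3/10) = -2 + (3/10 - s/2) = -17/10 - s/2)
(Q(B(1)) + 315)² = ((-17/10 - √1/2) + 315)² = ((-17/10 - ½*1) + 315)² = ((-17/10 - ½) + 315)² = (-11/5 + 315)² = (1564/5)² = 2446096/25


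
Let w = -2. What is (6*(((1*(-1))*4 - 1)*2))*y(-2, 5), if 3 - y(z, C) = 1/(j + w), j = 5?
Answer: -160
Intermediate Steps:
y(z, C) = 8/3 (y(z, C) = 3 - 1/(5 - 2) = 3 - 1/3 = 8/3)
(6*(((1*(-1))*4 - 1)*2))*y(-2, 5) = (6*(((1*(-1))*4 - 1)*2))*(8/3) = (6*((-1*4 - 1)*2))*(8/3) = (6*((-4 - 1)*2))*(8/3) = (6*(-5*2))*(8/3) = (6*(-10))*(8/3) = -60*8/3 = -160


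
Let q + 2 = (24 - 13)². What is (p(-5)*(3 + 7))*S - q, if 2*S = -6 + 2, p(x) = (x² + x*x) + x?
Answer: -1019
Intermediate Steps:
p(x) = x + 2*x² (p(x) = (x² + x²) + x = 2*x² + x = x + 2*x²)
S = -2 (S = (-6 + 2)/2 = (½)*(-4) = -2)
q = 119 (q = -2 + (24 - 13)² = -2 + 11² = -2 + 121 = 119)
(p(-5)*(3 + 7))*S - q = ((-5*(1 + 2*(-5)))*(3 + 7))*(-2) - 1*119 = (-5*(1 - 10)*10)*(-2) - 119 = (-5*(-9)*10)*(-2) - 119 = (45*10)*(-2) - 119 = 450*(-2) - 119 = -900 - 119 = -1019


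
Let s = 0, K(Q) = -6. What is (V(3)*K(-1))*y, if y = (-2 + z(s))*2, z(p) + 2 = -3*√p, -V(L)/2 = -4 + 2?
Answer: 192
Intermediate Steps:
V(L) = 4 (V(L) = -2*(-4 + 2) = -2*(-2) = 4)
z(p) = -2 - 3*√p
y = -8 (y = (-2 + (-2 - 3*√0))*2 = (-2 + (-2 - 3*0))*2 = (-2 + (-2 + 0))*2 = (-2 - 2)*2 = -4*2 = -8)
(V(3)*K(-1))*y = (4*(-6))*(-8) = -24*(-8) = 192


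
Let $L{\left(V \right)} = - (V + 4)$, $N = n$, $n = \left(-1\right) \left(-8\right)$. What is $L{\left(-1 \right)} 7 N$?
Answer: $-168$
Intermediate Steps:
$n = 8$
$N = 8$
$L{\left(V \right)} = -4 - V$ ($L{\left(V \right)} = - (4 + V) = -4 - V$)
$L{\left(-1 \right)} 7 N = \left(-4 - -1\right) 7 \cdot 8 = \left(-4 + 1\right) 7 \cdot 8 = \left(-3\right) 7 \cdot 8 = \left(-21\right) 8 = -168$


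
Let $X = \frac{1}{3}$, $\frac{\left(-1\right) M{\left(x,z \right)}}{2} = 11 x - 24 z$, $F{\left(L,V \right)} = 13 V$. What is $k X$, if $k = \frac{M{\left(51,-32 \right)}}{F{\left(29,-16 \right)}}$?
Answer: $\frac{443}{104} \approx 4.2596$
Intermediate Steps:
$M{\left(x,z \right)} = - 22 x + 48 z$ ($M{\left(x,z \right)} = - 2 \left(11 x - 24 z\right) = - 2 \left(- 24 z + 11 x\right) = - 22 x + 48 z$)
$X = \frac{1}{3} \approx 0.33333$
$k = \frac{1329}{104}$ ($k = \frac{\left(-22\right) 51 + 48 \left(-32\right)}{13 \left(-16\right)} = \frac{-1122 - 1536}{-208} = \left(-2658\right) \left(- \frac{1}{208}\right) = \frac{1329}{104} \approx 12.779$)
$k X = \frac{1329}{104} \cdot \frac{1}{3} = \frac{443}{104}$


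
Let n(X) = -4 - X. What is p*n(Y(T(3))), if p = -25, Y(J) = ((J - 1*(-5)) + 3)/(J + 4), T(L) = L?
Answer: 975/7 ≈ 139.29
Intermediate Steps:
Y(J) = (8 + J)/(4 + J) (Y(J) = ((J + 5) + 3)/(4 + J) = ((5 + J) + 3)/(4 + J) = (8 + J)/(4 + J))
p*n(Y(T(3))) = -25*(-4 - (8 + 3)/(4 + 3)) = -25*(-4 - 11/7) = -25*(-39/7) = 975/7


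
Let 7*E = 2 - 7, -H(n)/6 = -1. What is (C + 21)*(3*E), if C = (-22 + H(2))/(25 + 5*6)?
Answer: -3417/77 ≈ -44.377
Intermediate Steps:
H(n) = 6 (H(n) = -6*(-1) = 6)
C = -16/55 (C = (-22 + 6)/(25 + 5*6) = -16/(25 + 30) = -16/55 ≈ -0.29091)
E = -5/7 (E = (2 - 7)/7 = (⅐)*(-5) = -5/7 ≈ -0.71429)
(C + 21)*(3*E) = (-16/55 + 21)*(3*(-5/7)) = (1139/55)*(-15/7) = -3417/77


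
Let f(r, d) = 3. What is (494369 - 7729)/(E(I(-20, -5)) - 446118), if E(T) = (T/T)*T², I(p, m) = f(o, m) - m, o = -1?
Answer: -34760/31861 ≈ -1.0910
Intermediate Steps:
I(p, m) = 3 - m
E(T) = T² (E(T) = 1*T² = T²)
(494369 - 7729)/(E(I(-20, -5)) - 446118) = (494369 - 7729)/((3 - 1*(-5))² - 446118) = 486640/((3 + 5)² - 446118) = 486640/(8² - 446118) = 486640/(64 - 446118) = 486640/(-446054) = 486640*(-1/446054) = -34760/31861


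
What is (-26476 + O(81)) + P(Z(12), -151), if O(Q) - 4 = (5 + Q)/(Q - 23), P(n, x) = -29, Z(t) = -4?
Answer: -768486/29 ≈ -26500.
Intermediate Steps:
O(Q) = 4 + (5 + Q)/(-23 + Q) (O(Q) = 4 + (5 + Q)/(Q - 23) = 4 + (5 + Q)/(-23 + Q))
(-26476 + O(81)) + P(Z(12), -151) = (-26476 + (-87 + 5*81)/(-23 + 81)) - 29 = (-26476 + (-87 + 405)/58) - 29 = (-26476 + (1/58)*318) - 29 = (-26476 + 159/29) - 29 = -767645/29 - 29 = -768486/29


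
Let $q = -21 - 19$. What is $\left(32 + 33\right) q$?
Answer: $-2600$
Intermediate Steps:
$q = -40$ ($q = -21 - 19 = -40$)
$\left(32 + 33\right) q = \left(32 + 33\right) \left(-40\right) = 65 \left(-40\right) = -2600$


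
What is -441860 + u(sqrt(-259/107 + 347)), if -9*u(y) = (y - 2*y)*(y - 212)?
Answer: -141824770/321 - 212*sqrt(3945090)/963 ≈ -4.4226e+5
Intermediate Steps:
u(y) = y*(-212 + y)/9 (u(y) = -(y - 2*y)*(y - 212)/9 = -(-y)*(-212 + y)/9 = -(-1)*y*(-212 + y)/9 = y*(-212 + y)/9)
-441860 + u(sqrt(-259/107 + 347)) = -441860 + sqrt(-259/107 + 347)*(-212 + sqrt(-259/107 + 347))/9 = -441860 + sqrt(36870/107)*(-212 + sqrt(36870/107))/9 = -441860 + (sqrt(3945090)/107)*(-212 + sqrt(3945090)/107)/9 = -441860 + sqrt(3945090)*(-212 + sqrt(3945090)/107)/963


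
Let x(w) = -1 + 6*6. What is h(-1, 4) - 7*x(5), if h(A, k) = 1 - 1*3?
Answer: -247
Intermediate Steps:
h(A, k) = -2 (h(A, k) = 1 - 3 = -2)
x(w) = 35 (x(w) = -1 + 36 = 35)
h(-1, 4) - 7*x(5) = -2 - 7*35 = -2 - 245 = -247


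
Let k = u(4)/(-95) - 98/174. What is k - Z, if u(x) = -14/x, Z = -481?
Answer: 7942229/16530 ≈ 480.47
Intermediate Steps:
k = -8701/16530 (k = -14/4/(-95) - 98/174 = -14*¼*(-1/95) - 98*1/174 = -7/2*(-1/95) - 49/87 = 7/190 - 49/87 = -8701/16530 ≈ -0.52638)
k - Z = -8701/16530 - 1*(-481) = -8701/16530 + 481 = 7942229/16530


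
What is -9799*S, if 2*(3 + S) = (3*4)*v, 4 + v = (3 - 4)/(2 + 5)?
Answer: 1910805/7 ≈ 2.7297e+5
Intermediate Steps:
v = -29/7 (v = -4 + (3 - 4)/(2 + 5) = -4 - 1/7 = -4 - 1*⅐ = -4 - ⅐ = -29/7 ≈ -4.1429)
S = -195/7 (S = -3 + ((3*4)*(-29/7))/2 = -3 + (12*(-29/7))/2 = -3 + (½)*(-348/7) = -3 - 174/7 = -195/7 ≈ -27.857)
-9799*S = -9799*(-195/7) = 1910805/7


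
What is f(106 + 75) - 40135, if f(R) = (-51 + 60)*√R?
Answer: -40135 + 9*√181 ≈ -40014.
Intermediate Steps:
f(R) = 9*√R
f(106 + 75) - 40135 = 9*√(106 + 75) - 40135 = 9*√181 - 40135 = -40135 + 9*√181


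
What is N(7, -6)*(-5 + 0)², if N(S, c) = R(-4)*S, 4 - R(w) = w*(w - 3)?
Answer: -4200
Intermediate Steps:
R(w) = 4 - w*(-3 + w) (R(w) = 4 - w*(w - 3) = 4 - w*(-3 + w))
N(S, c) = -24*S (N(S, c) = (4 - 1*(-4)² + 3*(-4))*S = (4 - 1*16 - 12)*S = (4 - 16 - 12)*S = -24*S)
N(7, -6)*(-5 + 0)² = (-24*7)*(-5 + 0)² = -168*(-5)² = -168*25 = -4200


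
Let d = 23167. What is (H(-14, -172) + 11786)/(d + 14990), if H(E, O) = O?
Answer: 11614/38157 ≈ 0.30437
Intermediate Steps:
(H(-14, -172) + 11786)/(d + 14990) = (-172 + 11786)/(23167 + 14990) = 11614/38157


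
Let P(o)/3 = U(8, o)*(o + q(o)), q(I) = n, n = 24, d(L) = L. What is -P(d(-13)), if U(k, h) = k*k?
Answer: -2112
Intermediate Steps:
U(k, h) = k**2
q(I) = 24
P(o) = 4608 + 192*o (P(o) = 3*(8**2*(o + 24)) = 3*(64*(24 + o)) = 3*(1536 + 64*o) = 4608 + 192*o)
-P(d(-13)) = -(4608 + 192*(-13)) = -(4608 - 2496) = -1*2112 = -2112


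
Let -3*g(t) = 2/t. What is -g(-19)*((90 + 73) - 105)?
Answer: -116/57 ≈ -2.0351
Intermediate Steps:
g(t) = -2/(3*t)
-g(-19)*((90 + 73) - 105) = -(-2/3/(-19))*((90 + 73) - 105) = -(-2/3*(-1/19))*(163 - 105) = -2*58/57 = -1*116/57 = -116/57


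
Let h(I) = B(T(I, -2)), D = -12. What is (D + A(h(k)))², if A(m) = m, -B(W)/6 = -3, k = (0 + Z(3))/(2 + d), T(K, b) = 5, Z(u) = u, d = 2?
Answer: 36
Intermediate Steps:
k = ¾ (k = (0 + 3)/(2 + 2) = 3/4 = 3*(¼) = ¾ ≈ 0.75000)
B(W) = 18 (B(W) = -6*(-3) = 18)
h(I) = 18
(D + A(h(k)))² = (-12 + 18)² = 6² = 36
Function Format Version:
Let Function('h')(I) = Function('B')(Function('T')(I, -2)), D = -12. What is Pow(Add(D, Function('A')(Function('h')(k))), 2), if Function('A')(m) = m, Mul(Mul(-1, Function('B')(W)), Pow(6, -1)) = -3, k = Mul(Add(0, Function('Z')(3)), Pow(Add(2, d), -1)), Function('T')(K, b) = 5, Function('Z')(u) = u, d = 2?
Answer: 36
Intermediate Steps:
k = Rational(3, 4) (k = Mul(Add(0, 3), Pow(Add(2, 2), -1)) = Mul(3, Pow(4, -1)) = Mul(3, Rational(1, 4)) = Rational(3, 4) ≈ 0.75000)
Function('B')(W) = 18 (Function('B')(W) = Mul(-6, -3) = 18)
Function('h')(I) = 18
Pow(Add(D, Function('A')(Function('h')(k))), 2) = Pow(Add(-12, 18), 2) = Pow(6, 2) = 36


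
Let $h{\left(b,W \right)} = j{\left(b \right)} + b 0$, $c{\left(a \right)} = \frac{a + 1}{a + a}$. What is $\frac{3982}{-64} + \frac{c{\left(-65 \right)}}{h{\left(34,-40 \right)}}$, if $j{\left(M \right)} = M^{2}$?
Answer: $- \frac{37400679}{601120} \approx -62.218$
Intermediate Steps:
$c{\left(a \right)} = \frac{1 + a}{2 a}$
$h{\left(b,W \right)} = b^{2}$ ($h{\left(b,W \right)} = b^{2} + b 0 = b^{2} + 0 = b^{2}$)
$\frac{3982}{-64} + \frac{c{\left(-65 \right)}}{h{\left(34,-40 \right)}} = \frac{3982}{-64} + \frac{\frac{1}{2} \frac{1}{-65} \left(1 - 65\right)}{34^{2}} = 3982 \left(- \frac{1}{64}\right) + \frac{\frac{1}{2} \left(- \frac{1}{65}\right) \left(-64\right)}{1156} = - \frac{1991}{32} + \frac{32}{65} \cdot \frac{1}{1156} = - \frac{1991}{32} + \frac{8}{18785} = - \frac{37400679}{601120}$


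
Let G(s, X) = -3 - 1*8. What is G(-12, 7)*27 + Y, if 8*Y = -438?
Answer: -1407/4 ≈ -351.75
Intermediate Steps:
Y = -219/4 (Y = (1/8)*(-438) = -219/4 ≈ -54.750)
G(s, X) = -11 (G(s, X) = -3 - 8 = -11)
G(-12, 7)*27 + Y = -11*27 - 219/4 = -297 - 219/4 = -1407/4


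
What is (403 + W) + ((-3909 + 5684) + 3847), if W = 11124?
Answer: 17149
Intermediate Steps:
(403 + W) + ((-3909 + 5684) + 3847) = (403 + 11124) + ((-3909 + 5684) + 3847) = 11527 + (1775 + 3847) = 11527 + 5622 = 17149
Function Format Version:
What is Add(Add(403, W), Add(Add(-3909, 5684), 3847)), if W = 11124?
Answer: 17149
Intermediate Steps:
Add(Add(403, W), Add(Add(-3909, 5684), 3847)) = Add(Add(403, 11124), Add(Add(-3909, 5684), 3847)) = Add(11527, Add(1775, 3847)) = Add(11527, 5622) = 17149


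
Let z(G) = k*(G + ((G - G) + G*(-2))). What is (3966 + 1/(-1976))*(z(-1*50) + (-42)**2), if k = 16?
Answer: 5023398415/494 ≈ 1.0169e+7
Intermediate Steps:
z(G) = -16*G (z(G) = 16*(G + ((G - G) + G*(-2))) = 16*(G + (0 - 2*G)) = 16*(G - 2*G) = 16*(-G) = -16*G)
(3966 + 1/(-1976))*(z(-1*50) + (-42)**2) = (3966 + 1/(-1976))*(-(-16)*50 + (-42)**2) = (3966 - 1/1976)*(-16*(-50) + 1764) = 7836815*(800 + 1764)/1976 = (7836815/1976)*2564 = 5023398415/494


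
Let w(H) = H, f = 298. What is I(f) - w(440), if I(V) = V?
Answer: -142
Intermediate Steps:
I(f) - w(440) = 298 - 1*440 = 298 - 440 = -142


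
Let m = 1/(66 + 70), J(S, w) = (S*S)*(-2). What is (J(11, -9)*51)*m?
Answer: -363/4 ≈ -90.750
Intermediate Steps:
J(S, w) = -2*S² (J(S, w) = S²*(-2) = -2*S²)
m = 1/136 ≈ 0.0073529
(J(11, -9)*51)*m = (-2*11²*51)*(1/136) = (-2*121*51)*(1/136) = -242*51*(1/136) = -12342*1/136 = -363/4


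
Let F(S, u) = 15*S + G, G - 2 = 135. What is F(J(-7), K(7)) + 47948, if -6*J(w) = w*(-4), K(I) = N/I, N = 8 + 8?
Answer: 48015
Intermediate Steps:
N = 16
K(I) = 16/I
J(w) = 2*w/3 (J(w) = -w*(-4)/6 = -(-2)*w/3 = 2*w/3)
G = 137 (G = 2 + 135 = 137)
F(S, u) = 137 + 15*S (F(S, u) = 15*S + 137 = 137 + 15*S)
F(J(-7), K(7)) + 47948 = (137 + 15*((2/3)*(-7))) + 47948 = (137 + 15*(-14/3)) + 47948 = (137 - 70) + 47948 = 67 + 47948 = 48015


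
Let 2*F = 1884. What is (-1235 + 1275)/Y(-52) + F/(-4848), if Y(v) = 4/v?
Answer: -420317/808 ≈ -520.19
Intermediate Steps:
F = 942 (F = (1/2)*1884 = 942)
(-1235 + 1275)/Y(-52) + F/(-4848) = (-1235 + 1275)/((4/(-52))) + 942/(-4848) = 40/((4*(-1/52))) + 942*(-1/4848) = 40/(-1/13) - 157/808 = 40*(-13) - 157/808 = -520 - 157/808 = -420317/808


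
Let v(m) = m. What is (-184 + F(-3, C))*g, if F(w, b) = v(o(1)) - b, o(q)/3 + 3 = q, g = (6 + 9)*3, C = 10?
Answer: -9000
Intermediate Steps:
g = 45 (g = 15*3 = 45)
o(q) = -9 + 3*q
F(w, b) = -6 - b (F(w, b) = (-9 + 3*1) - b = (-9 + 3) - b = -6 - b)
(-184 + F(-3, C))*g = (-184 + (-6 - 1*10))*45 = (-184 + (-6 - 10))*45 = (-184 - 16)*45 = -200*45 = -9000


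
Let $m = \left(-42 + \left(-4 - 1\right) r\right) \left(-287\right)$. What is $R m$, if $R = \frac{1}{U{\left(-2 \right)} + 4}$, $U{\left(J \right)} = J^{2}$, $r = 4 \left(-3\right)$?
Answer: $- \frac{2583}{4} \approx -645.75$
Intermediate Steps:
$r = -12$
$R = \frac{1}{8}$ ($R = \frac{1}{\left(-2\right)^{2} + 4} = \frac{1}{4 + 4} = \frac{1}{8} \approx 0.125$)
$m = -5166$ ($m = \left(-42 + \left(-4 - 1\right) \left(-12\right)\right) \left(-287\right) = \left(-42 - -60\right) \left(-287\right) = \left(-42 + 60\right) \left(-287\right) = 18 \left(-287\right) = -5166$)
$R m = \frac{1}{8} \left(-5166\right) = - \frac{2583}{4}$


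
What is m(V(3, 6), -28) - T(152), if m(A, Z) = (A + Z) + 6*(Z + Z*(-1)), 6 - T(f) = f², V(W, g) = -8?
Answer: 23062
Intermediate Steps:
T(f) = 6 - f²
m(A, Z) = A + Z (m(A, Z) = (A + Z) + 6*(Z - Z) = (A + Z) + 6*0 = (A + Z) + 0 = A + Z)
m(V(3, 6), -28) - T(152) = (-8 - 28) - (6 - 1*152²) = -36 - (6 - 1*23104) = -36 - (6 - 23104) = -36 - 1*(-23098) = -36 + 23098 = 23062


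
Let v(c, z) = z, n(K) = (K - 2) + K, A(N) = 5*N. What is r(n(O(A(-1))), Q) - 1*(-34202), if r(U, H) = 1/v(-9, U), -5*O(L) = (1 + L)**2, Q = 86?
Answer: 1436479/42 ≈ 34202.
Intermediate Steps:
O(L) = -(1 + L)**2/5
n(K) = -2 + 2*K (n(K) = (-2 + K) + K = -2 + 2*K)
r(U, H) = 1/U
r(n(O(A(-1))), Q) - 1*(-34202) = 1/(-2 + 2*(-(1 + 5*(-1))**2/5)) - 1*(-34202) = 1/(-2 + 2*(-(1 - 5)**2/5)) + 34202 = 1/(-2 + 2*(-1/5*(-4)**2)) + 34202 = 1/(-2 + 2*(-1/5*16)) + 34202 = 1/(-2 + 2*(-16/5)) + 34202 = 1/(-2 - 32/5) + 34202 = 1/(-42/5) + 34202 = -5/42 + 34202 = 1436479/42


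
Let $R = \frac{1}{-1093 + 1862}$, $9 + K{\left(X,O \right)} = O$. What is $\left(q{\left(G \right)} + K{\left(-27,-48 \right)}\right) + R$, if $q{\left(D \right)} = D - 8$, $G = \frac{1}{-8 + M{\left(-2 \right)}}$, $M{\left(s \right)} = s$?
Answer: $- \frac{500609}{7690} \approx -65.099$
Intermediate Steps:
$K{\left(X,O \right)} = -9 + O$
$R = \frac{1}{769} \approx 0.0013004$
$G = - \frac{1}{10}$ ($G = \frac{1}{-8 - 2} = \frac{1}{-10} = - \frac{1}{10} \approx -0.1$)
$q{\left(D \right)} = -8 + D$
$\left(q{\left(G \right)} + K{\left(-27,-48 \right)}\right) + R = \left(\left(-8 - \frac{1}{10}\right) - 57\right) + \frac{1}{769} = \left(- \frac{81}{10} - 57\right) + \frac{1}{769} = - \frac{651}{10} + \frac{1}{769} = - \frac{500609}{7690}$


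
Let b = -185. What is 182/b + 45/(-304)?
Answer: -63653/56240 ≈ -1.1318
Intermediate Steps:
182/b + 45/(-304) = 182/(-185) + 45/(-304) = 182*(-1/185) + 45*(-1/304) = -182/185 - 45/304 = -63653/56240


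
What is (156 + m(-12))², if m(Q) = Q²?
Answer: 90000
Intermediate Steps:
(156 + m(-12))² = (156 + (-12)²)² = (156 + 144)² = 300² = 90000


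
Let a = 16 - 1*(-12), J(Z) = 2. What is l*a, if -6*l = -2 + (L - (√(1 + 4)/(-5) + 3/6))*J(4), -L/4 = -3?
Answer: -98 - 28*√5/15 ≈ -102.17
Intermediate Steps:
L = 12 (L = -4*(-3) = 12)
l = -7/2 - √5/15 (l = -(-2 + (12 - (√(1 + 4)/(-5) + 3/6))*2)/6 = -(-2 + (12 - (√5*(-⅕) + 3*(⅙)))*2)/6 = -(-2 + (12 - (-√5/5 + ½))*2)/6 = -(-2 + (12 - (½ - √5/5))*2)/6 = -(-2 + (12 + (-½ + √5/5))*2)/6 = -(-2 + (23/2 + √5/5)*2)/6 = -(-2 + (23 + 2*√5/5))/6 = -(21 + 2*√5/5)/6 = -7/2 - √5/15 ≈ -3.6491)
a = 28 (a = 16 + 12 = 28)
l*a = (-7/2 - √5/15)*28 = -98 - 28*√5/15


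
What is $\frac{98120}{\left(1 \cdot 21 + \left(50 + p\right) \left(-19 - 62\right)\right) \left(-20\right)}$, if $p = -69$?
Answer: $- \frac{2453}{780} \approx -3.1449$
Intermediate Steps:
$\frac{98120}{\left(1 \cdot 21 + \left(50 + p\right) \left(-19 - 62\right)\right) \left(-20\right)} = \frac{98120}{\left(1 \cdot 21 + \left(50 - 69\right) \left(-19 - 62\right)\right) \left(-20\right)} = \frac{98120}{\left(21 - -1539\right) \left(-20\right)} = \frac{98120}{\left(21 + 1539\right) \left(-20\right)} = \frac{98120}{1560 \left(-20\right)} = \frac{98120}{-31200} = 98120 \left(- \frac{1}{31200}\right) = - \frac{2453}{780}$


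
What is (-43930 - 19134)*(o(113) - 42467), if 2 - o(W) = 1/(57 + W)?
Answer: 227631116132/85 ≈ 2.6780e+9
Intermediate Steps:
o(W) = 2 - 1/(57 + W)
(-43930 - 19134)*(o(113) - 42467) = (-43930 - 19134)*((113 + 2*113)/(57 + 113) - 42467) = -63064*((113 + 226)/170 - 42467) = -63064*((1/170)*339 - 42467) = -63064*(339/170 - 42467) = -63064*(-7219051/170) = 227631116132/85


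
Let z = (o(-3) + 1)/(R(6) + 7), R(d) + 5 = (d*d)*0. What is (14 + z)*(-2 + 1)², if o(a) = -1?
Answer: 14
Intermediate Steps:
R(d) = -5 (R(d) = -5 + (d*d)*0 = -5 + d²*0 = -5 + 0 = -5)
z = 0 (z = (-1 + 1)/(-5 + 7) = 0/2 = 0*(½) = 0)
(14 + z)*(-2 + 1)² = (14 + 0)*(-2 + 1)² = 14*(-1)² = 14*1 = 14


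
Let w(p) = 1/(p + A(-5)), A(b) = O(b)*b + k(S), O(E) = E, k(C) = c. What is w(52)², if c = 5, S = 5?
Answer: 1/6724 ≈ 0.00014872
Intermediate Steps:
k(C) = 5
A(b) = 5 + b² (A(b) = b*b + 5 = b² + 5 = 5 + b²)
w(p) = 1/(30 + p) (w(p) = 1/(p + (5 + (-5)²)) = 1/(p + (5 + 25)) = 1/(p + 30) = 1/(30 + p))
w(52)² = (1/(30 + 52))² = (1/82)² = 1/6724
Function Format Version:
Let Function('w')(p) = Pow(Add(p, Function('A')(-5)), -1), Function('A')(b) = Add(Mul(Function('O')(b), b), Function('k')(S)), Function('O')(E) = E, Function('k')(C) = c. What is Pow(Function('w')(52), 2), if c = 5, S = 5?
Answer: Rational(1, 6724) ≈ 0.00014872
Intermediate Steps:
Function('k')(C) = 5
Function('A')(b) = Add(5, Pow(b, 2)) (Function('A')(b) = Add(Mul(b, b), 5) = Add(Pow(b, 2), 5) = Add(5, Pow(b, 2)))
Function('w')(p) = Pow(Add(30, p), -1) (Function('w')(p) = Pow(Add(p, Add(5, Pow(-5, 2))), -1) = Pow(Add(p, Add(5, 25)), -1) = Pow(Add(p, 30), -1) = Pow(Add(30, p), -1))
Pow(Function('w')(52), 2) = Pow(Pow(Add(30, 52), -1), 2) = Pow(Pow(82, -1), 2) = Pow(Rational(1, 82), 2) = Rational(1, 6724)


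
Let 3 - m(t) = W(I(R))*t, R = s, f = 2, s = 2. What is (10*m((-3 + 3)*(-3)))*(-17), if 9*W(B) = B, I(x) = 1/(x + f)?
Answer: -510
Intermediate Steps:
R = 2
I(x) = 1/(2 + x) (I(x) = 1/(x + 2) = 1/(2 + x))
W(B) = B/9
m(t) = 3 - t/36 (m(t) = 3 - 1/(9*(2 + 2))*t = 3 - (⅑)/4*t = 3 - (⅑)*(¼)*t = 3 - t/36)
(10*m((-3 + 3)*(-3)))*(-17) = (10*(3 - (-3 + 3)*(-3)/36))*(-17) = (10*(3 - 0*(-3)))*(-17) = (10*(3 - 1/36*0))*(-17) = (10*(3 + 0))*(-17) = (10*3)*(-17) = 30*(-17) = -510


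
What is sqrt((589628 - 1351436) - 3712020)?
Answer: 6*I*sqrt(124273) ≈ 2115.1*I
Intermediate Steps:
sqrt((589628 - 1351436) - 3712020) = sqrt(-761808 - 3712020) = sqrt(-4473828) = 6*I*sqrt(124273)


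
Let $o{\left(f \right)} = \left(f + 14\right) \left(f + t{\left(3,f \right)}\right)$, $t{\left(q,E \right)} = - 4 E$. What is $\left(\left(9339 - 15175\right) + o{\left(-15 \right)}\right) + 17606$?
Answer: $11725$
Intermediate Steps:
$o{\left(f \right)} = - 3 f \left(14 + f\right)$ ($o{\left(f \right)} = \left(f + 14\right) \left(f - 4 f\right) = \left(14 + f\right) \left(- 3 f\right) = - 3 f \left(14 + f\right)$)
$\left(\left(9339 - 15175\right) + o{\left(-15 \right)}\right) + 17606 = \left(\left(9339 - 15175\right) + 3 \left(-15\right) \left(-14 - -15\right)\right) + 17606 = \left(-5836 + 3 \left(-15\right) \left(-14 + 15\right)\right) + 17606 = \left(-5836 + 3 \left(-15\right) 1\right) + 17606 = \left(-5836 - 45\right) + 17606 = -5881 + 17606 = 11725$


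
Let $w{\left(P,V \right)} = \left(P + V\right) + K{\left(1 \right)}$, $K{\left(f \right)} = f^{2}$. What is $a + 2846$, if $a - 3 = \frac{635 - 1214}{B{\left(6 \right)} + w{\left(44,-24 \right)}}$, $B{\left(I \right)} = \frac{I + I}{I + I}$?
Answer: $\frac{62099}{22} \approx 2822.7$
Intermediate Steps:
$B{\left(I \right)} = 1$ ($B{\left(I \right)} = \frac{2 I}{2 I} = 2 I \frac{1}{2 I} = 1$)
$w{\left(P,V \right)} = 1 + P + V$ ($w{\left(P,V \right)} = \left(P + V\right) + 1^{2} = \left(P + V\right) + 1 = 1 + P + V$)
$a = - \frac{513}{22}$ ($a = 3 + \frac{635 - 1214}{1 + \left(1 + 44 - 24\right)} = 3 - \frac{579}{1 + 21} = 3 - \frac{579}{22} = - \frac{513}{22} \approx -23.318$)
$a + 2846 = - \frac{513}{22} + 2846 = \frac{62099}{22}$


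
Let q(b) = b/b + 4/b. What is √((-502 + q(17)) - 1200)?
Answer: I*√491521/17 ≈ 41.24*I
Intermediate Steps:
q(b) = 1 + 4/b
√((-502 + q(17)) - 1200) = √((-502 + (4 + 17)/17) - 1200) = √((-502 + (1/17)*21) - 1200) = √((-502 + 21/17) - 1200) = √(-8513/17 - 1200) = √(-28913/17) = I*√491521/17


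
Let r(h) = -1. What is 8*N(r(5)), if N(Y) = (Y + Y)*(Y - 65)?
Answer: 1056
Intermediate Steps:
N(Y) = 2*Y*(-65 + Y) (N(Y) = (2*Y)*(-65 + Y) = 2*Y*(-65 + Y))
8*N(r(5)) = 8*(2*(-1)*(-65 - 1)) = 8*(2*(-1)*(-66)) = 8*132 = 1056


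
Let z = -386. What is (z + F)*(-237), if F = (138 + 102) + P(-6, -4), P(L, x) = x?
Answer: 35550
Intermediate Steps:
F = 236 (F = (138 + 102) - 4 = 240 - 4 = 236)
(z + F)*(-237) = (-386 + 236)*(-237) = -150*(-237) = 35550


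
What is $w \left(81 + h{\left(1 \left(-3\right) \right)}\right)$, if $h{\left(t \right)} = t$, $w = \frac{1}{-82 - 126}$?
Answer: $- \frac{3}{8} \approx -0.375$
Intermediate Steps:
$w = - \frac{1}{208}$ ($w = \frac{1}{-208} = - \frac{1}{208} \approx -0.0048077$)
$w \left(81 + h{\left(1 \left(-3\right) \right)}\right) = - \frac{81 + 1 \left(-3\right)}{208} = - \frac{81 - 3}{208} = \left(- \frac{1}{208}\right) 78 = - \frac{3}{8}$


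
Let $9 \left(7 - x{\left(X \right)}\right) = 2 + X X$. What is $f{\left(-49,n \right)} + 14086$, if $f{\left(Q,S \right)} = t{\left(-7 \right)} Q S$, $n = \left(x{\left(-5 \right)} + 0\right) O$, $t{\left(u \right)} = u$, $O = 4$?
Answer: $19574$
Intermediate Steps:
$x{\left(X \right)} = \frac{61}{9} - \frac{X^{2}}{9}$ ($x{\left(X \right)} = 7 - \frac{2 + X X}{9} = 7 - \frac{2 + X^{2}}{9} = 7 - \left(\frac{2}{9} + \frac{X^{2}}{9}\right) = \frac{61}{9} - \frac{X^{2}}{9}$)
$n = 16$ ($n = \left(\left(\frac{61}{9} - \frac{\left(-5\right)^{2}}{9}\right) + 0\right) 4 = \left(\left(\frac{61}{9} - \frac{25}{9}\right) + 0\right) 4 = \left(4 + 0\right) 4 = 4 \cdot 4 = 16$)
$f{\left(Q,S \right)} = - 7 Q S$
$f{\left(-49,n \right)} + 14086 = \left(-7\right) \left(-49\right) 16 + 14086 = 5488 + 14086 = 19574$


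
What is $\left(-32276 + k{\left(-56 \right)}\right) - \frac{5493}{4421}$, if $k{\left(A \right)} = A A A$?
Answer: $- \frac{919096025}{4421} \approx -2.0789 \cdot 10^{5}$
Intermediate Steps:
$k{\left(A \right)} = A^{3}$ ($k{\left(A \right)} = A^{2} A = A^{3}$)
$\left(-32276 + k{\left(-56 \right)}\right) - \frac{5493}{4421} = \left(-32276 + \left(-56\right)^{3}\right) - \frac{5493}{4421} = \left(-32276 - 175616\right) - \frac{5493}{4421} = -207892 - \frac{5493}{4421} = - \frac{919096025}{4421}$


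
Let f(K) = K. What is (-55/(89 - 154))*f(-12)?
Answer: -132/13 ≈ -10.154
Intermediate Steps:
(-55/(89 - 154))*f(-12) = (-55/(89 - 154))*(-12) = (-55/(-65))*(-12) = -1/65*(-55)*(-12) = (11/13)*(-12) = -132/13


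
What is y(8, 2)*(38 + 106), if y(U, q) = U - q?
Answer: 864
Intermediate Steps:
y(8, 2)*(38 + 106) = (8 - 1*2)*(38 + 106) = (8 - 2)*144 = 6*144 = 864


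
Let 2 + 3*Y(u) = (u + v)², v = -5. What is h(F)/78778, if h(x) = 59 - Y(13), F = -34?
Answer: 115/236334 ≈ 0.00048660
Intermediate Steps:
Y(u) = -⅔ + (-5 + u)²/3 (Y(u) = -⅔ + (u - 5)²/3 = -⅔ + (-5 + u)²/3)
h(x) = 115/3 (h(x) = 59 - (-⅔ + (-5 + 13)²/3) = 59 - (-⅔ + (⅓)*8²) = 59 - (-⅔ + (⅓)*64) = 59 - (-⅔ + 64/3) = 59 - 1*62/3 = 59 - 62/3 = 115/3)
h(F)/78778 = (115/3)/78778 = (115/3)*(1/78778) = 115/236334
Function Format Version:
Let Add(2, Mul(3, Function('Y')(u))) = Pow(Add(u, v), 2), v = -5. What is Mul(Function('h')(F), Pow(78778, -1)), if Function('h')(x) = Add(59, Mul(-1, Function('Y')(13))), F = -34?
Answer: Rational(115, 236334) ≈ 0.00048660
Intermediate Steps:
Function('Y')(u) = Add(Rational(-2, 3), Mul(Rational(1, 3), Pow(Add(-5, u), 2))) (Function('Y')(u) = Add(Rational(-2, 3), Mul(Rational(1, 3), Pow(Add(u, -5), 2))) = Add(Rational(-2, 3), Mul(Rational(1, 3), Pow(Add(-5, u), 2))))
Function('h')(x) = Rational(115, 3) (Function('h')(x) = Add(59, Mul(-1, Add(Rational(-2, 3), Mul(Rational(1, 3), Pow(Add(-5, 13), 2))))) = Add(59, Mul(-1, Add(Rational(-2, 3), Mul(Rational(1, 3), Pow(8, 2))))) = Add(59, Mul(-1, Add(Rational(-2, 3), Mul(Rational(1, 3), 64)))) = Add(59, Mul(-1, Add(Rational(-2, 3), Rational(64, 3)))) = Add(59, Mul(-1, Rational(62, 3))) = Add(59, Rational(-62, 3)) = Rational(115, 3))
Mul(Function('h')(F), Pow(78778, -1)) = Mul(Rational(115, 3), Pow(78778, -1)) = Mul(Rational(115, 3), Rational(1, 78778)) = Rational(115, 236334)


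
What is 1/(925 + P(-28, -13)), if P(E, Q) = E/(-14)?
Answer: 1/927 ≈ 0.0010787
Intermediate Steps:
P(E, Q) = -E/14 (P(E, Q) = E*(-1/14) = -E/14)
1/(925 + P(-28, -13)) = 1/(925 - 1/14*(-28)) = 1/(925 + 2) = 1/927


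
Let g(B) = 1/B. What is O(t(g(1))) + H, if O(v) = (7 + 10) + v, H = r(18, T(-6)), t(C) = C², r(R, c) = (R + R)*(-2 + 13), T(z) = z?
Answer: 414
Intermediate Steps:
r(R, c) = 22*R (r(R, c) = (2*R)*11 = 22*R)
H = 396 (H = 22*18 = 396)
O(v) = 17 + v
O(t(g(1))) + H = (17 + (1/1)²) + 396 = (17 + 1²) + 396 = (17 + 1) + 396 = 18 + 396 = 414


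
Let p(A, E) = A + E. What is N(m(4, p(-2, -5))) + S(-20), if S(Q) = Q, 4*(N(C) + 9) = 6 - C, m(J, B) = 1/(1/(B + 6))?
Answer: -109/4 ≈ -27.250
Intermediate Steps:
m(J, B) = 6 + B (m(J, B) = 1/(1/(6 + B)) = 6 + B)
N(C) = -15/2 - C/4 (N(C) = -9 + (6 - C)/4 = -9 + (3/2 - C/4) = -15/2 - C/4)
N(m(4, p(-2, -5))) + S(-20) = (-15/2 - (6 + (-2 - 5))/4) - 20 = (-15/2 - (6 - 7)/4) - 20 = (-15/2 - ¼*(-1)) - 20 = (-15/2 + ¼) - 20 = -29/4 - 20 = -109/4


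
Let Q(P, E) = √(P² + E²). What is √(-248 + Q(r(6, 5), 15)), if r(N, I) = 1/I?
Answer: √(-6200 + 5*√5626)/5 ≈ 15.264*I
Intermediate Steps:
Q(P, E) = √(E² + P²)
√(-248 + Q(r(6, 5), 15)) = √(-248 + √(15² + (1/5)²)) = √(-248 + √(225 + (⅕)²)) = √(-248 + √(225 + 1/25)) = √(-248 + √(5626/25)) = √(-248 + √5626/5)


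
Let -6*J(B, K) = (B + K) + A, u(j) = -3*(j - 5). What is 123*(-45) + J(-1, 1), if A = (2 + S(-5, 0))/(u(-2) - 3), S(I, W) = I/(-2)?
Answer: -132841/24 ≈ -5535.0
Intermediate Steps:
S(I, W) = -I/2 (S(I, W) = I*(-½) = -I/2)
u(j) = 15 - 3*j (u(j) = -3*(-5 + j) = 15 - 3*j)
A = ¼ (A = (2 - ½*(-5))/((15 - 3*(-2)) - 3) = (2 + 5/2)/((15 + 6) - 3) = 9/(2*(21 - 3)) = (9/2)/18 = (9/2)*(1/18) = ¼ ≈ 0.25000)
J(B, K) = -1/24 - B/6 - K/6 (J(B, K) = -((B + K) + ¼)/6 = -(¼ + B + K)/6 = -1/24 - B/6 - K/6)
123*(-45) + J(-1, 1) = 123*(-45) + (-1/24 - ⅙*(-1) - ⅙*1) = -5535 + (-1/24 + ⅙ - ⅙) = -5535 - 1/24 = -132841/24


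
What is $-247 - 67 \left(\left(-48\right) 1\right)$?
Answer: $2969$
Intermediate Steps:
$-247 - 67 \left(\left(-48\right) 1\right) = -247 - -3216 = -247 + 3216 = 2969$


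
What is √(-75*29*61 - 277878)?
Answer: 33*I*√377 ≈ 640.74*I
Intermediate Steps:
√(-75*29*61 - 277878) = √(-2175*61 - 277878) = √(-132675 - 277878) = √(-410553) = 33*I*√377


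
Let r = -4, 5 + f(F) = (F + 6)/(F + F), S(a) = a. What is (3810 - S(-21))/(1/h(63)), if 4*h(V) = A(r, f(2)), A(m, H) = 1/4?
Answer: 3831/16 ≈ 239.44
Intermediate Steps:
f(F) = -5 + (6 + F)/(2*F) (f(F) = -5 + (F + 6)/(F + F) = -5 + (6 + F)/((2*F)) = -5 + (6 + F)*(1/(2*F)) = -5 + (6 + F)/(2*F))
A(m, H) = 1/4
h(V) = 1/16 (h(V) = (1/4)*(1/4) = 1/16)
(3810 - S(-21))/(1/h(63)) = (3810 - 1*(-21))/(1/(1/16)) = (3810 + 21)/16 = 3831*(1/16) = 3831/16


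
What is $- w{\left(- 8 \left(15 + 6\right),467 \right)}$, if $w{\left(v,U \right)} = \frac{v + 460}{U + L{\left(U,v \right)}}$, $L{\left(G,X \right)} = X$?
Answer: $- \frac{292}{299} \approx -0.97659$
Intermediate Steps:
$w{\left(v,U \right)} = \frac{460 + v}{U + v}$ ($w{\left(v,U \right)} = \frac{v + 460}{U + v} = \frac{460 + v}{U + v}$)
$- w{\left(- 8 \left(15 + 6\right),467 \right)} = - \frac{460 - 8 \left(15 + 6\right)}{467 - 8 \left(15 + 6\right)} = - \frac{460 - 168}{467 - 168} = - \frac{292}{299}$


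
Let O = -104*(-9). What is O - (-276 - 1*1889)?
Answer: 3101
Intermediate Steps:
O = 936
O - (-276 - 1*1889) = 936 - (-276 - 1*1889) = 936 - (-276 - 1889) = 936 - 1*(-2165) = 936 + 2165 = 3101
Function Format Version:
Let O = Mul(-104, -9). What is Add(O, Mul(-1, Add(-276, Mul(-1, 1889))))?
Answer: 3101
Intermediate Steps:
O = 936
Add(O, Mul(-1, Add(-276, Mul(-1, 1889)))) = Add(936, Mul(-1, Add(-276, Mul(-1, 1889)))) = Add(936, Mul(-1, Add(-276, -1889))) = Add(936, Mul(-1, -2165)) = Add(936, 2165) = 3101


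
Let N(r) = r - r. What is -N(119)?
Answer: 0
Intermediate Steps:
N(r) = 0
-N(119) = -1*0 = 0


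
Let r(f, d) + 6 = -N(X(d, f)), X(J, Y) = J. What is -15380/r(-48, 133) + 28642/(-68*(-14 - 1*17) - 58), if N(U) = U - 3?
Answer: 4428039/34850 ≈ 127.06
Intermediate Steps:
N(U) = -3 + U
r(f, d) = -3 - d (r(f, d) = -6 - (-3 + d) = -6 + (3 - d) = -3 - d)
-15380/r(-48, 133) + 28642/(-68*(-14 - 1*17) - 58) = -15380/(-3 - 1*133) + 28642/(-68*(-14 - 1*17) - 58) = -15380/(-3 - 133) + 28642/(-68*(-14 - 17) - 58) = -15380/(-136) + 28642/(-68*(-31) - 58) = -15380*(-1/136) + 28642/(2108 - 58) = 3845/34 + 28642/2050 = 3845/34 + 28642*(1/2050) = 3845/34 + 14321/1025 = 4428039/34850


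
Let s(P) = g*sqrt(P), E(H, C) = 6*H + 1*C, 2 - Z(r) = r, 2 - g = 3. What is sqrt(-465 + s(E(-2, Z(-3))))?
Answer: sqrt(-465 - I*sqrt(7)) ≈ 0.06135 - 21.564*I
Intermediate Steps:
g = -1 (g = 2 - 1*3 = 2 - 3 = -1)
Z(r) = 2 - r
E(H, C) = C + 6*H (E(H, C) = 6*H + C = C + 6*H)
s(P) = -sqrt(P)
sqrt(-465 + s(E(-2, Z(-3)))) = sqrt(-465 - sqrt((2 - 1*(-3)) + 6*(-2))) = sqrt(-465 - sqrt((2 + 3) - 12)) = sqrt(-465 - sqrt(5 - 12)) = sqrt(-465 - sqrt(-7)) = sqrt(-465 - I*sqrt(7))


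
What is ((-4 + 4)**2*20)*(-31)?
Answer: 0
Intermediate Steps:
((-4 + 4)**2*20)*(-31) = (0**2*20)*(-31) = (0*20)*(-31) = 0*(-31) = 0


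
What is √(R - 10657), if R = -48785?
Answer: I*√59442 ≈ 243.81*I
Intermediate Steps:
√(R - 10657) = √(-48785 - 10657) = √(-59442) = I*√59442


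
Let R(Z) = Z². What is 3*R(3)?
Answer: 27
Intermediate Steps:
3*R(3) = 3*3² = 3*9 = 27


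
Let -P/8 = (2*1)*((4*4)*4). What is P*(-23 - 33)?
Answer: 57344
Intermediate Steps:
P = -1024 (P = -8*2*1*(4*4)*4 = -16*16*4 = -16*64 = -8*128 = -1024)
P*(-23 - 33) = -1024*(-23 - 33) = -1024*(-56) = 57344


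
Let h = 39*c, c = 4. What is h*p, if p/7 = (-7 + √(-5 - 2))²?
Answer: 45864 - 15288*I*√7 ≈ 45864.0 - 40448.0*I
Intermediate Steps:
h = 156 (h = 39*4 = 156)
p = 7*(-7 + I*√7)² (p = 7*(-7 + √(-5 - 2))² = 7*(-7 + √(-7))² = 7*(-7 + I*√7)² ≈ 294.0 - 259.28*I)
h*p = 156*(294 - 98*I*√7) = 45864 - 15288*I*√7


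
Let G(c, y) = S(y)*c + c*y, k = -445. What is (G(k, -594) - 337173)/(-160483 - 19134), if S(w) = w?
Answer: -191487/179617 ≈ -1.0661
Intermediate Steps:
G(c, y) = 2*c*y (G(c, y) = y*c + c*y = c*y + c*y = 2*c*y)
(G(k, -594) - 337173)/(-160483 - 19134) = (2*(-445)*(-594) - 337173)/(-160483 - 19134) = (528660 - 337173)/(-179617) = 191487*(-1/179617) = -191487/179617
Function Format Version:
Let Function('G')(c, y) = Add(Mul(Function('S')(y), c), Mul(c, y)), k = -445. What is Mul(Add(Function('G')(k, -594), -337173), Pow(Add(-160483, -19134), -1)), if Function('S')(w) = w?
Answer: Rational(-191487, 179617) ≈ -1.0661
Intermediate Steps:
Function('G')(c, y) = Mul(2, c, y) (Function('G')(c, y) = Add(Mul(y, c), Mul(c, y)) = Add(Mul(c, y), Mul(c, y)) = Mul(2, c, y))
Mul(Add(Function('G')(k, -594), -337173), Pow(Add(-160483, -19134), -1)) = Mul(Add(Mul(2, -445, -594), -337173), Pow(Add(-160483, -19134), -1)) = Mul(Add(528660, -337173), Pow(-179617, -1)) = Mul(191487, Rational(-1, 179617)) = Rational(-191487, 179617)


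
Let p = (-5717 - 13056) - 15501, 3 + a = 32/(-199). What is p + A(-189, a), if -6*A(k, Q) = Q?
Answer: -40922527/1194 ≈ -34274.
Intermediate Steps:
a = -629/199 (a = -3 + 32/(-199) = -3 + 32*(-1/199) = -3 - 32/199 = -629/199 ≈ -3.1608)
A(k, Q) = -Q/6
p = -34274 (p = -18773 - 15501 = -34274)
p + A(-189, a) = -34274 - ⅙*(-629/199) = -34274 + 629/1194 = -40922527/1194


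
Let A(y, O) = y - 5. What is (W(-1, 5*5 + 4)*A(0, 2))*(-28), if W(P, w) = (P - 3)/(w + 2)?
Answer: -560/31 ≈ -18.065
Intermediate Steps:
A(y, O) = -5 + y
W(P, w) = (-3 + P)/(2 + w)
(W(-1, 5*5 + 4)*A(0, 2))*(-28) = (((-3 - 1)/(2 + (5*5 + 4)))*(-5 + 0))*(-28) = ((-4/(2 + (25 + 4)))*(-5))*(-28) = ((-4/(2 + 29))*(-5))*(-28) = ((-4/31)*(-5))*(-28) = (((1/31)*(-4))*(-5))*(-28) = -4/31*(-5)*(-28) = (20/31)*(-28) = -560/31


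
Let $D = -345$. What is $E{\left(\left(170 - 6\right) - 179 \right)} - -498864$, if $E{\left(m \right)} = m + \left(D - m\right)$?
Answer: $498519$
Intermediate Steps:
$E{\left(m \right)} = -345$ ($E{\left(m \right)} = m - \left(345 + m\right) = -345$)
$E{\left(\left(170 - 6\right) - 179 \right)} - -498864 = -345 - -498864 = -345 + 498864 = 498519$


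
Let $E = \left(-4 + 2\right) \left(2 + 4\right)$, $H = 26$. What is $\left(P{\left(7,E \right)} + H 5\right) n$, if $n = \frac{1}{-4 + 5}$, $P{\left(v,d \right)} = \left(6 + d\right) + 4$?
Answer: $128$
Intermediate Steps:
$E = -12$ ($E = \left(-2\right) 6 = -12$)
$P{\left(v,d \right)} = 10 + d$
$n = 1$ ($n = 1^{-1} = 1$)
$\left(P{\left(7,E \right)} + H 5\right) n = \left(\left(10 - 12\right) + 26 \cdot 5\right) 1 = \left(-2 + 130\right) 1 = 128 \cdot 1 = 128$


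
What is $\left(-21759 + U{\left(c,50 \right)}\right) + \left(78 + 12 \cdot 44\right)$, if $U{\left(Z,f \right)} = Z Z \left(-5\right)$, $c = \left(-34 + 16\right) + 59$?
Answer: $-29558$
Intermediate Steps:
$c = 41$ ($c = -18 + 59 = 41$)
$U{\left(Z,f \right)} = - 5 Z^{2}$ ($U{\left(Z,f \right)} = Z^{2} \left(-5\right) = - 5 Z^{2}$)
$\left(-21759 + U{\left(c,50 \right)}\right) + \left(78 + 12 \cdot 44\right) = \left(-21759 - 5 \cdot 41^{2}\right) + \left(78 + 12 \cdot 44\right) = \left(-21759 - 8405\right) + \left(78 + 528\right) = \left(-21759 - 8405\right) + 606 = -30164 + 606 = -29558$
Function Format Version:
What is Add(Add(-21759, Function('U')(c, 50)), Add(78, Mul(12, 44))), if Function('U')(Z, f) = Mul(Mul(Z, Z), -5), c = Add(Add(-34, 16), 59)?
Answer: -29558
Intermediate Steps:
c = 41 (c = Add(-18, 59) = 41)
Function('U')(Z, f) = Mul(-5, Pow(Z, 2)) (Function('U')(Z, f) = Mul(Pow(Z, 2), -5) = Mul(-5, Pow(Z, 2)))
Add(Add(-21759, Function('U')(c, 50)), Add(78, Mul(12, 44))) = Add(Add(-21759, Mul(-5, Pow(41, 2))), Add(78, Mul(12, 44))) = Add(Add(-21759, Mul(-5, 1681)), Add(78, 528)) = Add(Add(-21759, -8405), 606) = Add(-30164, 606) = -29558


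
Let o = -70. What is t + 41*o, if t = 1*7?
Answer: -2863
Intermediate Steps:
t = 7
t + 41*o = 7 + 41*(-70) = 7 - 2870 = -2863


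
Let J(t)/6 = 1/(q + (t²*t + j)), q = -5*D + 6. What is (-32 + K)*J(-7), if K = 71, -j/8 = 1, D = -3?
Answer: -39/55 ≈ -0.70909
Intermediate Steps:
j = -8 (j = -8*1 = -8)
q = 21 (q = -5*(-3) + 6 = 15 + 6 = 21)
J(t) = 6/(13 + t³) (J(t) = 6/(21 + (t²*t - 8)) = 6/(21 + (t³ - 8)) = 6/(21 + (-8 + t³)) = 6/(13 + t³))
(-32 + K)*J(-7) = (-32 + 71)*(6/(13 + (-7)³)) = 39*(6/(13 - 343)) = 39*(6/(-330)) = 39*(6*(-1/330)) = 39*(-1/55) = -39/55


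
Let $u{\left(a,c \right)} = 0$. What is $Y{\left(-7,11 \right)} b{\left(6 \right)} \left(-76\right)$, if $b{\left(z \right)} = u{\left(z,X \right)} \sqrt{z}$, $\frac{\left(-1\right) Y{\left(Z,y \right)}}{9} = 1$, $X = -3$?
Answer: $0$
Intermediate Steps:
$Y{\left(Z,y \right)} = -9$ ($Y{\left(Z,y \right)} = \left(-9\right) 1 = -9$)
$b{\left(z \right)} = 0$ ($b{\left(z \right)} = 0 \sqrt{z} = 0$)
$Y{\left(-7,11 \right)} b{\left(6 \right)} \left(-76\right) = \left(-9\right) 0 \left(-76\right) = 0 \left(-76\right) = 0$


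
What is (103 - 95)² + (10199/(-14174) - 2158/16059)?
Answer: 14373323791/227620266 ≈ 63.146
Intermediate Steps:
(103 - 95)² + (10199/(-14174) - 2158/16059) = 8² + (10199*(-1/14174) - 2158*1/16059) = 64 + (-10199/14174 - 2158/16059) = 64 - 194373233/227620266 = 14373323791/227620266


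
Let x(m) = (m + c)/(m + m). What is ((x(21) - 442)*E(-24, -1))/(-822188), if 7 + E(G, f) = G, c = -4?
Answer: -33821/2031288 ≈ -0.016650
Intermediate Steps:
x(m) = (-4 + m)/(2*m) (x(m) = (m - 4)/(m + m) = (-4 + m)/((2*m)) = (-4 + m)*(1/(2*m)) = (-4 + m)/(2*m))
E(G, f) = -7 + G
((x(21) - 442)*E(-24, -1))/(-822188) = (((½)*(-4 + 21)/21 - 442)*(-7 - 24))/(-822188) = (((½)*(1/21)*17 - 442)*(-31))*(-1/822188) = ((17/42 - 442)*(-31))*(-1/822188) = -18547/42*(-31)*(-1/822188) = (574957/42)*(-1/822188) = -33821/2031288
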